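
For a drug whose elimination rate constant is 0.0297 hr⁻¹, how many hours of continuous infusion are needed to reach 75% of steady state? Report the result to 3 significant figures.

f = 1 − e^(−kt)  ⇒  t = −ln(1 − f) / k
t = −ln(1 − 0.75) / 0.02970 = 1.386 / 0.02970 ≈ 46.7 hours

46.7 hours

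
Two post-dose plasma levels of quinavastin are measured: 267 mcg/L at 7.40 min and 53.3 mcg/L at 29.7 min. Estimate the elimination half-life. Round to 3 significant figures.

k = ln(C₁/C₂) / (t₂ − t₁) = ln(267/53.3) / (29.7 − 7.40)
  = 1.611 / 22.30 = 0.07226 min⁻¹
t½ = ln 2 / k = ln 2 / 0.07226 ≈ 9.59 minutes

9.59 minutes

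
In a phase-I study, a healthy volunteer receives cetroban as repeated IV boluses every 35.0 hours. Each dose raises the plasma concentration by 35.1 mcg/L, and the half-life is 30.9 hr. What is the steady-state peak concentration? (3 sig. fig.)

64.5 mcg/L

k = ln 2 / 30.9 = 0.02243 hr⁻¹
Fraction remaining after one interval: e^(−kτ) = e^(−0.02243 × 35.0) = 0.4561
R = 1 / (1 − 0.4561) = 1.838
Css,max = 35.1 × 1.838 ≈ 64.5 mcg/L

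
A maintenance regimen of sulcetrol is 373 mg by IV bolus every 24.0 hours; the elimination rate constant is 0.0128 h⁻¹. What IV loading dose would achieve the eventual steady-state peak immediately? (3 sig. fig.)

Accumulation ratio R = 1 / (1 − e^(−kτ)) = 1 / (1 − e^(−0.01280×24.0)) = 1 / (1 − 0.7355) = 3.781
Loading dose = maintenance dose × R = 373 × 3.781 ≈ 1410 mg

1410 mg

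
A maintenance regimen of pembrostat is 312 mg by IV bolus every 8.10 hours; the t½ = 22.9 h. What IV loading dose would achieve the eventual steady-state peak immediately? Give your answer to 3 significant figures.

k = ln 2 / 22.9 = 0.03027 h⁻¹
Accumulation ratio R = 1 / (1 − e^(−kτ)) = 1 / (1 − e^(−0.03027×8.10)) = 1 / (1 − 0.7826) = 4.599
Loading dose = maintenance dose × R = 312 × 4.599 ≈ 1430 mg

1430 mg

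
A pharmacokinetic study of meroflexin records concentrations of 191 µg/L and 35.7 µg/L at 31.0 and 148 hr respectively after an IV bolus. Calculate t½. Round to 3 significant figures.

48.4 hours

k = ln(C₁/C₂) / (t₂ − t₁) = ln(191/35.7) / (148 − 31.0)
  = 1.677 / 117.0 = 0.01433 hr⁻¹
t½ = ln 2 / k = ln 2 / 0.01433 ≈ 48.4 hours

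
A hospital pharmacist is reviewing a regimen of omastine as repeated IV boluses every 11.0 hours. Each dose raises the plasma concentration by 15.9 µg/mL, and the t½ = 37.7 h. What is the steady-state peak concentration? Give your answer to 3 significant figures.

86.8 µg/mL

k = ln 2 / 37.7 = 0.01839 h⁻¹
Fraction remaining after one interval: e^(−kτ) = e^(−0.01839 × 11.0) = 0.8169
R = 1 / (1 − 0.8169) = 5.461
Css,max = 15.9 × 5.461 ≈ 86.8 µg/mL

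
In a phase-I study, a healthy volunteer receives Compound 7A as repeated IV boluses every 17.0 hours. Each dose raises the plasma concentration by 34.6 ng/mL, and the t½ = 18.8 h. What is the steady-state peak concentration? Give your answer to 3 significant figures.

74.3 ng/mL

k = ln 2 / 18.8 = 0.03687 h⁻¹
Fraction remaining after one interval: e^(−kτ) = e^(−0.03687 × 17.0) = 0.5343
R = 1 / (1 − 0.5343) = 2.147
Css,max = 34.6 × 2.147 ≈ 74.3 ng/mL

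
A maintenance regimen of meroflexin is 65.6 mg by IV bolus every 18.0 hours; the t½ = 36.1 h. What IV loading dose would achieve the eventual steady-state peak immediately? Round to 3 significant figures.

k = ln 2 / 36.1 = 0.01920 h⁻¹
Accumulation ratio R = 1 / (1 − e^(−kτ)) = 1 / (1 − e^(−0.01920×18.0)) = 1 / (1 − 0.7078) = 3.422
Loading dose = maintenance dose × R = 65.6 × 3.422 ≈ 224 mg

224 mg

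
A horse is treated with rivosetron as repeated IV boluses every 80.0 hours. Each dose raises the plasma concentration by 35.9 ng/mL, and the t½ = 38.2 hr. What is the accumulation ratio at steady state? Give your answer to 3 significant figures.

k = ln 2 / 38.2 = 0.01815 hr⁻¹
Fraction remaining after one interval: e^(−kτ) = e^(−0.01815 × 80.0) = 0.2342
R = 1 / (1 − 0.2342) = 1 / 0.7658 ≈ 1.31

1.31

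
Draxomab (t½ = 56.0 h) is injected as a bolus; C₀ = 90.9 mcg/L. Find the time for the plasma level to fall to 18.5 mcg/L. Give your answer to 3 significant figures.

129 hours

k = ln 2 / 56.0 = 0.01238 h⁻¹
C(t) = C₀ e^(−kt)  ⇒  t = ln(C₀/C) / k
t = ln(90.9/18.5) / 0.01238 = 1.592 / 0.01238 ≈ 129 hours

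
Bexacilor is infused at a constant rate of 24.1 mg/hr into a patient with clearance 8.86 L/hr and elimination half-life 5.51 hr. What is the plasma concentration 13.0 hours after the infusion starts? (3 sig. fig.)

Css = rate / CL = 24.1 / 8.86 = 2.720 µg/mL
k = ln 2 / 5.51 = 0.1258 hr⁻¹
C(t) = Css (1 − e^(−kt)) = 2.720 × (1 − e^(−1.635)) = 2.720 × 0.8051 ≈ 2.19 µg/mL

2.19 µg/mL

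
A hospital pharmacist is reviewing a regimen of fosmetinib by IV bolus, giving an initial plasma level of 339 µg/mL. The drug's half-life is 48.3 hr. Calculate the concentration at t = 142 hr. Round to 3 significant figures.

44.2 µg/mL

k = ln 2 / 48.3 = 0.01435 hr⁻¹
142 hr is 2.940 half-lives, so C = 339 × (1/2)^2.940 = 339 × 0.1303 ≈ 44.2 µg/mL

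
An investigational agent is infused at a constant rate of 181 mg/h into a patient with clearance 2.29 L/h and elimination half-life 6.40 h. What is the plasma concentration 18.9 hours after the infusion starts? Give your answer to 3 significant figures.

Css = rate / CL = 181 / 2.29 = 79.04 mg/L
k = ln 2 / 6.40 = 0.1083 h⁻¹
C(t) = Css (1 − e^(−kt)) = 79.04 × (1 − e^(−2.047)) = 79.04 × 0.8709 ≈ 68.8 mg/L

68.8 mg/L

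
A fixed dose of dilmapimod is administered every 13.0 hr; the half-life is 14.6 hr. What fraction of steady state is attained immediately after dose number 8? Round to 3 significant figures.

0.993

k = ln 2 / 14.6 = 0.04748 hr⁻¹
f_n = 1 − e^(−nkτ) = 1 − e^(−8 × 0.04748 × 13.0) = 1 − e^(−4.937) = 1 − 0.007173 ≈ 0.993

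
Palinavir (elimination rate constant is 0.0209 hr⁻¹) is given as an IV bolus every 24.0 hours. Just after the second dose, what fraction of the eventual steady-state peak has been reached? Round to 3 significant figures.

f_n = 1 − e^(−nkτ) = 1 − e^(−2 × 0.02090 × 24.0) = 1 − e^(−1.003) = 1 − 0.3667 ≈ 0.633

0.633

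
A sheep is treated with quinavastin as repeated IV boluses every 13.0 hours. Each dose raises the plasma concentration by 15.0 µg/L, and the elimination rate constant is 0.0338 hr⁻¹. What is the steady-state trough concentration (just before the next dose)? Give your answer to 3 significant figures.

Fraction remaining after one interval: e^(−kτ) = e^(−0.03380 × 13.0) = 0.6444
R = 1 / (1 − 0.6444) = 2.812
Css,max = 15.0 × 2.812 = 42.18 µg/L
Css,min = Css,max × e^(−kτ) = 42.18 × 0.6444 ≈ 27.2 µg/L

27.2 µg/L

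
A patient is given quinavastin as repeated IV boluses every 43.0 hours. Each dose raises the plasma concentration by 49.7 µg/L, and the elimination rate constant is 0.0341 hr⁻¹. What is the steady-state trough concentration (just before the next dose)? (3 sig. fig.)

Fraction remaining after one interval: e^(−kτ) = e^(−0.03410 × 43.0) = 0.2308
R = 1 / (1 − 0.2308) = 1.300
Css,max = 49.7 × 1.300 = 64.61 µg/L
Css,min = Css,max × e^(−kτ) = 64.61 × 0.2308 ≈ 14.9 µg/L

14.9 µg/L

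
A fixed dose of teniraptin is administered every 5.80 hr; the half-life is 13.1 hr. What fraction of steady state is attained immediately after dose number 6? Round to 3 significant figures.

0.841

k = ln 2 / 13.1 = 0.05291 hr⁻¹
f_n = 1 − e^(−nkτ) = 1 − e^(−6 × 0.05291 × 5.80) = 1 − e^(−1.841) = 1 − 0.1586 ≈ 0.841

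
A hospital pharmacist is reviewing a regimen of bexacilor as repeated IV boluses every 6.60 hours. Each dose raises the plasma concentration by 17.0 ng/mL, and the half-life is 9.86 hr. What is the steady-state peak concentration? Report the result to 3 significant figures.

45.8 ng/mL

k = ln 2 / 9.86 = 0.07030 hr⁻¹
Fraction remaining after one interval: e^(−kτ) = e^(−0.07030 × 6.60) = 0.6288
R = 1 / (1 − 0.6288) = 2.694
Css,max = 17.0 × 2.694 ≈ 45.8 ng/mL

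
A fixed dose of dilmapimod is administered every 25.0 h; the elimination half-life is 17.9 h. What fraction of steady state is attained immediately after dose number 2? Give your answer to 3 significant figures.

k = ln 2 / 17.9 = 0.03872 h⁻¹
f_n = 1 − e^(−nkτ) = 1 − e^(−2 × 0.03872 × 25.0) = 1 − e^(−1.936) = 1 − 0.1443 ≈ 0.856

0.856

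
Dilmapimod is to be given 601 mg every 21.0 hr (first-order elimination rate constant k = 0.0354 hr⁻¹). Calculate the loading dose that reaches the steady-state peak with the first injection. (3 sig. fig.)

Accumulation ratio R = 1 / (1 − e^(−kτ)) = 1 / (1 − e^(−0.03540×21.0)) = 1 / (1 − 0.4755) = 1.907
Loading dose = maintenance dose × R = 601 × 1.907 ≈ 1150 mg

1150 mg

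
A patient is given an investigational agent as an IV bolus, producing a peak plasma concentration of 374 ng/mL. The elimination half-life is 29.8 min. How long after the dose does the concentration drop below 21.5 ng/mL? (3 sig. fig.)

123 minutes

k = ln 2 / 29.8 = 0.02326 min⁻¹
C(t) = C₀ e^(−kt)  ⇒  t = ln(C₀/C) / k
t = ln(374/21.5) / 0.02326 = 2.856 / 0.02326 ≈ 123 minutes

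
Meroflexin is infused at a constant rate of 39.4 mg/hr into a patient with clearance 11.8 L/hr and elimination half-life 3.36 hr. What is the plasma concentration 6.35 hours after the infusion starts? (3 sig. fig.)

Css = rate / CL = 39.4 / 11.8 = 3.339 µg/mL
k = ln 2 / 3.36 = 0.2063 hr⁻¹
C(t) = Css (1 − e^(−kt)) = 3.339 × (1 − e^(−1.310)) = 3.339 × 0.7302 ≈ 2.44 µg/mL

2.44 µg/mL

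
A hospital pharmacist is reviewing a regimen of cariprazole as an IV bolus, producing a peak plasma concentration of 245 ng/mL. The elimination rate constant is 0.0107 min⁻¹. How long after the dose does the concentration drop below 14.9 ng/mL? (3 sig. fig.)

C(t) = C₀ e^(−kt)  ⇒  t = ln(C₀/C) / k
t = ln(245/14.9) / 0.01070 = 2.800 / 0.01070 ≈ 262 minutes

262 minutes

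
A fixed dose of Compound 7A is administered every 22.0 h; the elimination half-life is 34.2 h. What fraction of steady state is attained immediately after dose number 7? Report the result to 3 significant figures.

k = ln 2 / 34.2 = 0.02027 h⁻¹
f_n = 1 − e^(−nkτ) = 1 − e^(−7 × 0.02027 × 22.0) = 1 − e^(−3.121) = 1 − 0.04410 ≈ 0.956

0.956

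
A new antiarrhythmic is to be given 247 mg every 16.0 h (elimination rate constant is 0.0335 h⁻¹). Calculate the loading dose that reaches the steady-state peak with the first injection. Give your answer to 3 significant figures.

Accumulation ratio R = 1 / (1 − e^(−kτ)) = 1 / (1 − e^(−0.03350×16.0)) = 1 / (1 − 0.5851) = 2.410
Loading dose = maintenance dose × R = 247 × 2.410 ≈ 595 mg

595 mg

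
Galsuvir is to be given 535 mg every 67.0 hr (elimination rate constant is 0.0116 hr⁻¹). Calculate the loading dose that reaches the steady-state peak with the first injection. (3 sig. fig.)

Accumulation ratio R = 1 / (1 − e^(−kτ)) = 1 / (1 − e^(−0.01160×67.0)) = 1 / (1 − 0.4597) = 1.851
Loading dose = maintenance dose × R = 535 × 1.851 ≈ 990 mg

990 mg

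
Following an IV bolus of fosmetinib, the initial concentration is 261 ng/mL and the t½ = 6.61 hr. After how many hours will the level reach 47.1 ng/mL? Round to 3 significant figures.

k = ln 2 / 6.61 = 0.1049 hr⁻¹
C(t) = C₀ e^(−kt)  ⇒  t = ln(C₀/C) / k
t = ln(261/47.1) / 0.1049 = 1.712 / 0.1049 ≈ 16.3 hours

16.3 hours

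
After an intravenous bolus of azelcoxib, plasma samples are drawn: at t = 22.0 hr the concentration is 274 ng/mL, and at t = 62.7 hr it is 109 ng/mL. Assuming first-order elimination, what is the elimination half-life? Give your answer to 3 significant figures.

30.6 hours

k = ln(C₁/C₂) / (t₂ − t₁) = ln(274/109) / (62.7 − 22.0)
  = 0.9218 / 40.70 = 0.02265 hr⁻¹
t½ = ln 2 / k = ln 2 / 0.02265 ≈ 30.6 hours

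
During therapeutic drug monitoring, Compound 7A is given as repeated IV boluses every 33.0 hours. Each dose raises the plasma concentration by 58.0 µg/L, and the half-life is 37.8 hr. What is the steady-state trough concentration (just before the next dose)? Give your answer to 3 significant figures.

k = ln 2 / 37.8 = 0.01834 hr⁻¹
Fraction remaining after one interval: e^(−kτ) = e^(−0.01834 × 33.0) = 0.5460
R = 1 / (1 − 0.5460) = 2.203
Css,max = 58.0 × 2.203 = 127.8 µg/L
Css,min = Css,max × e^(−kτ) = 127.8 × 0.5460 ≈ 69.8 µg/L

69.8 µg/L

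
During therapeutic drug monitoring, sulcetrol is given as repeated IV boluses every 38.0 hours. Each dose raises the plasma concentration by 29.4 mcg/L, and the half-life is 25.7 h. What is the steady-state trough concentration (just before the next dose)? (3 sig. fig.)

k = ln 2 / 25.7 = 0.02697 h⁻¹
Fraction remaining after one interval: e^(−kτ) = e^(−0.02697 × 38.0) = 0.3588
R = 1 / (1 − 0.3588) = 1.560
Css,max = 29.4 × 1.560 = 45.85 mcg/L
Css,min = Css,max × e^(−kτ) = 45.85 × 0.3588 ≈ 16.5 mcg/L

16.5 mcg/L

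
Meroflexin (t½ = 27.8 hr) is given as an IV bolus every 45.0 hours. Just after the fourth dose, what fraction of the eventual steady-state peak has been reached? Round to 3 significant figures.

k = ln 2 / 27.8 = 0.02493 hr⁻¹
f_n = 1 − e^(−nkτ) = 1 − e^(−4 × 0.02493 × 45.0) = 1 − e^(−4.488) = 1 − 0.01124 ≈ 0.989

0.989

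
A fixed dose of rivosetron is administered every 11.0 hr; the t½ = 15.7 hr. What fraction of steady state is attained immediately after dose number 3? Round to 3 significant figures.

k = ln 2 / 15.7 = 0.04415 hr⁻¹
f_n = 1 − e^(−nkτ) = 1 − e^(−3 × 0.04415 × 11.0) = 1 − e^(−1.457) = 1 − 0.2329 ≈ 0.767

0.767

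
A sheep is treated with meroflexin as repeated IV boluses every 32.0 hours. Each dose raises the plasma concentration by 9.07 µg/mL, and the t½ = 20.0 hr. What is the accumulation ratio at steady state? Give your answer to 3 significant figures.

1.49

k = ln 2 / 20.0 = 0.03466 hr⁻¹
Fraction remaining after one interval: e^(−kτ) = e^(−0.03466 × 32.0) = 0.3299
R = 1 / (1 − 0.3299) = 1 / 0.6701 ≈ 1.49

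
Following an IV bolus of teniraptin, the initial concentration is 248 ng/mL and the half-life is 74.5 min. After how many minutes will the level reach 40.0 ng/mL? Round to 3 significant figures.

k = ln 2 / 74.5 = 0.009304 min⁻¹
C(t) = C₀ e^(−kt)  ⇒  t = ln(C₀/C) / k
t = ln(248/40.0) / 0.009304 = 1.825 / 0.009304 ≈ 196 minutes

196 minutes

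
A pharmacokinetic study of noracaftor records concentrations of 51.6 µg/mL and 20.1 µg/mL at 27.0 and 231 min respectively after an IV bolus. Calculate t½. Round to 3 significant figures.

k = ln(C₁/C₂) / (t₂ − t₁) = ln(51.6/20.1) / (231 − 27.0)
  = 0.9428 / 204.0 = 0.004622 min⁻¹
t½ = ln 2 / k = ln 2 / 0.004622 ≈ 150 minutes

150 minutes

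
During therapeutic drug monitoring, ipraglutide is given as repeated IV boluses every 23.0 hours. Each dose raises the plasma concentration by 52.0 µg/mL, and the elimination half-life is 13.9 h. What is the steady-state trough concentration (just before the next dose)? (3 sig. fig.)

k = ln 2 / 13.9 = 0.04987 h⁻¹
Fraction remaining after one interval: e^(−kτ) = e^(−0.04987 × 23.0) = 0.3176
R = 1 / (1 − 0.3176) = 1.465
Css,max = 52.0 × 1.465 = 76.20 µg/mL
Css,min = Css,max × e^(−kτ) = 76.20 × 0.3176 ≈ 24.2 µg/mL

24.2 µg/mL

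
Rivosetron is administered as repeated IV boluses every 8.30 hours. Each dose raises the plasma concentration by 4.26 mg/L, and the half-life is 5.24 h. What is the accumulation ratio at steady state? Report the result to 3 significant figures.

k = ln 2 / 5.24 = 0.1323 h⁻¹
Fraction remaining after one interval: e^(−kτ) = e^(−0.1323 × 8.30) = 0.3336
R = 1 / (1 − 0.3336) = 1 / 0.6664 ≈ 1.50

1.50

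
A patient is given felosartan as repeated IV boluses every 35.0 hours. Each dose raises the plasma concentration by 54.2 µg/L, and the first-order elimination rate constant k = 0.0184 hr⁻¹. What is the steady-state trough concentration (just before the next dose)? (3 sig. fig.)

60.0 µg/L

Fraction remaining after one interval: e^(−kτ) = e^(−0.01840 × 35.0) = 0.5252
R = 1 / (1 − 0.5252) = 2.106
Css,max = 54.2 × 2.106 = 114.2 µg/L
Css,min = Css,max × e^(−kτ) = 114.2 × 0.5252 ≈ 60.0 µg/L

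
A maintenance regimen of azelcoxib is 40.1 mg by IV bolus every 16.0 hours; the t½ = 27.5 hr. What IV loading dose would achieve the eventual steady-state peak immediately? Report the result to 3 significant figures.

k = ln 2 / 27.5 = 0.02521 hr⁻¹
Accumulation ratio R = 1 / (1 − e^(−kτ)) = 1 / (1 − e^(−0.02521×16.0)) = 1 / (1 − 0.6681) = 3.013
Loading dose = maintenance dose × R = 40.1 × 3.013 ≈ 121 mg

121 mg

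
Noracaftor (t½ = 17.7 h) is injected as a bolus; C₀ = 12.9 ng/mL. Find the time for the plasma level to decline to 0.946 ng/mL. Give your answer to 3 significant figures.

66.7 hours

k = ln 2 / 17.7 = 0.03916 h⁻¹
C(t) = C₀ e^(−kt)  ⇒  t = ln(C₀/C) / k
t = ln(12.9/0.946) / 0.03916 = 2.613 / 0.03916 ≈ 66.7 hours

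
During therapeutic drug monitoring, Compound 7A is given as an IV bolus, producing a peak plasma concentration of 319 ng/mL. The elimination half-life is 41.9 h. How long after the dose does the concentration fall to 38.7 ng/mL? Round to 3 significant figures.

128 hours

k = ln 2 / 41.9 = 0.01654 h⁻¹
C(t) = C₀ e^(−kt)  ⇒  t = ln(C₀/C) / k
t = ln(319/38.7) / 0.01654 = 2.109 / 0.01654 ≈ 128 hours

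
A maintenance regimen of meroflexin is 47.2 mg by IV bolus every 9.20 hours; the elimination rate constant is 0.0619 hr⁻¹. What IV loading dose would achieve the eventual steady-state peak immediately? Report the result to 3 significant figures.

109 mg

Accumulation ratio R = 1 / (1 − e^(−kτ)) = 1 / (1 − e^(−0.06190×9.20)) = 1 / (1 − 0.5658) = 2.303
Loading dose = maintenance dose × R = 47.2 × 2.303 ≈ 109 mg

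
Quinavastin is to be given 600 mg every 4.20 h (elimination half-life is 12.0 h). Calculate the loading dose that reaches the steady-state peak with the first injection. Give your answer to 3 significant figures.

k = ln 2 / 12.0 = 0.05776 h⁻¹
Accumulation ratio R = 1 / (1 − e^(−kτ)) = 1 / (1 − e^(−0.05776×4.20)) = 1 / (1 − 0.7846) = 4.642
Loading dose = maintenance dose × R = 600 × 4.642 ≈ 2790 mg

2790 mg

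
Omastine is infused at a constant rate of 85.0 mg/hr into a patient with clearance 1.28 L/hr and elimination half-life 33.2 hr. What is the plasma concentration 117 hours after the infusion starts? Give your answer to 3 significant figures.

60.6 µg/mL

Css = rate / CL = 85.0 / 1.28 = 66.41 µg/mL
k = ln 2 / 33.2 = 0.02088 hr⁻¹
C(t) = Css (1 − e^(−kt)) = 66.41 × (1 − e^(−2.443)) = 66.41 × 0.9131 ≈ 60.6 µg/mL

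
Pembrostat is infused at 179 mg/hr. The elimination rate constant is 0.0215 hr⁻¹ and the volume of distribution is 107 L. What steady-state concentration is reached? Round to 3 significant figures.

77.8 µg/mL

CL = k · V = 0.0215 × 107 = 2.300 L/hr
Css = rate / CL = 179 / 2.300 ≈ 77.8 µg/mL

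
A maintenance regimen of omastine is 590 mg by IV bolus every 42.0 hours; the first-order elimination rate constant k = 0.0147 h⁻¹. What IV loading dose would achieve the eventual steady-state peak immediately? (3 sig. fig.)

1280 mg

Accumulation ratio R = 1 / (1 − e^(−kτ)) = 1 / (1 − e^(−0.01470×42.0)) = 1 / (1 − 0.5393) = 2.171
Loading dose = maintenance dose × R = 590 × 2.171 ≈ 1280 mg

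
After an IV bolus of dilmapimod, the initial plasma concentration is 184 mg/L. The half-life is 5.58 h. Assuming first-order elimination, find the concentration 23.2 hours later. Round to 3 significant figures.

k = ln 2 / 5.58 = 0.1242 h⁻¹
23.2 h is 4.158 half-lives, so C = 184 × (1/2)^4.158 = 184 × 0.05603 ≈ 10.3 mg/L

10.3 mg/L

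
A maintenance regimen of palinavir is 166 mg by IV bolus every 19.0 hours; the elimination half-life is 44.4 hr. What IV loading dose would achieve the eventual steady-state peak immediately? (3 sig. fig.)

647 mg

k = ln 2 / 44.4 = 0.01561 hr⁻¹
Accumulation ratio R = 1 / (1 − e^(−kτ)) = 1 / (1 − e^(−0.01561×19.0)) = 1 / (1 − 0.7433) = 3.896
Loading dose = maintenance dose × R = 166 × 3.896 ≈ 647 mg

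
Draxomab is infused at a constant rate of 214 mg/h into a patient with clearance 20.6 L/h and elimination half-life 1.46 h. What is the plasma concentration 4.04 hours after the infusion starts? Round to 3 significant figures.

8.86 mg/L

Css = rate / CL = 214 / 20.6 = 10.39 mg/L
k = ln 2 / 1.46 = 0.4748 h⁻¹
C(t) = Css (1 − e^(−kt)) = 10.39 × (1 − e^(−1.918)) = 10.39 × 0.8531 ≈ 8.86 mg/L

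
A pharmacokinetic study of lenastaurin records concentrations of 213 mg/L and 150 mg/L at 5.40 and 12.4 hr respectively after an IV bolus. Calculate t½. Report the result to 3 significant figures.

k = ln(C₁/C₂) / (t₂ − t₁) = ln(213/150) / (12.4 − 5.40)
  = 0.3507 / 7.000 = 0.05009 hr⁻¹
t½ = ln 2 / k = ln 2 / 0.05009 ≈ 13.8 hours

13.8 hours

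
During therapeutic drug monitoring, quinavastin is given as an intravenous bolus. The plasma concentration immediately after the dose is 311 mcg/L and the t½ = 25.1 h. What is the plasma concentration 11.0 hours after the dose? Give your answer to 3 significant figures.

k = ln 2 / 25.1 = 0.02762 h⁻¹
11.0 h is 0.4382 half-lives, so C = 311 × (1/2)^0.4382 = 311 × 0.7380 ≈ 230 mcg/L

230 mcg/L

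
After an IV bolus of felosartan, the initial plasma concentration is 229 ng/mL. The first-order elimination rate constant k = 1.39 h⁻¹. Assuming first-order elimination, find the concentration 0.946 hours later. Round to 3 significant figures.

C(t) = C₀ e^(−kt) = 229 × e^(−1.390 × 0.946) = 229 × e^(−1.315) = 229 × 0.2685 ≈ 61.5 ng/mL

61.5 ng/mL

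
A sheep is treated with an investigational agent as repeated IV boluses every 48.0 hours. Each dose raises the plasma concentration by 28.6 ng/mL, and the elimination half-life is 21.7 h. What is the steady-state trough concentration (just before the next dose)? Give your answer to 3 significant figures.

7.87 ng/mL

k = ln 2 / 21.7 = 0.03194 h⁻¹
Fraction remaining after one interval: e^(−kτ) = e^(−0.03194 × 48.0) = 0.2158
R = 1 / (1 − 0.2158) = 1.275
Css,max = 28.6 × 1.275 = 36.47 ng/mL
Css,min = Css,max × e^(−kτ) = 36.47 × 0.2158 ≈ 7.87 ng/mL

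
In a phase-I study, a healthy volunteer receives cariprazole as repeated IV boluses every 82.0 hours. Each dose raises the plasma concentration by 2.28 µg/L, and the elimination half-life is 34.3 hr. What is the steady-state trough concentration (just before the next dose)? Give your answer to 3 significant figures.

k = ln 2 / 34.3 = 0.02021 hr⁻¹
Fraction remaining after one interval: e^(−kτ) = e^(−0.02021 × 82.0) = 0.1907
R = 1 / (1 − 0.1907) = 1.236
Css,max = 2.28 × 1.236 = 2.817 µg/L
Css,min = Css,max × e^(−kτ) = 2.817 × 0.1907 ≈ 0.537 µg/L

0.537 µg/L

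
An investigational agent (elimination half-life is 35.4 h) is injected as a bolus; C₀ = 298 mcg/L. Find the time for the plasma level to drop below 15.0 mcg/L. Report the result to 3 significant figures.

153 hours

k = ln 2 / 35.4 = 0.01958 h⁻¹
C(t) = C₀ e^(−kt)  ⇒  t = ln(C₀/C) / k
t = ln(298/15.0) / 0.01958 = 2.989 / 0.01958 ≈ 153 hours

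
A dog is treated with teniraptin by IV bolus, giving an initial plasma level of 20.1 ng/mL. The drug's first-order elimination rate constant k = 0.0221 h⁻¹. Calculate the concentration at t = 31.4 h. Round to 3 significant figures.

C(t) = C₀ e^(−kt) = 20.1 × e^(−0.02210 × 31.4) = 20.1 × e^(−0.6939) = 20.1 × 0.4996 ≈ 10.0 ng/mL

10.0 ng/mL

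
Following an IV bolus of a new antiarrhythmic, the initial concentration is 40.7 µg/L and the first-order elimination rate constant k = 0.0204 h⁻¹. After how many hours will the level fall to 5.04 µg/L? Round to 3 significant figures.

C(t) = C₀ e^(−kt)  ⇒  t = ln(C₀/C) / k
t = ln(40.7/5.04) / 0.02040 = 2.089 / 0.02040 ≈ 102 hours

102 hours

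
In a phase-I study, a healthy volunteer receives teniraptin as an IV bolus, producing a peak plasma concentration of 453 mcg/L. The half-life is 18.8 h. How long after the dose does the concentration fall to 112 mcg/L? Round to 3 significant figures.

k = ln 2 / 18.8 = 0.03687 h⁻¹
C(t) = C₀ e^(−kt)  ⇒  t = ln(C₀/C) / k
t = ln(453/112) / 0.03687 = 1.397 / 0.03687 ≈ 37.9 hours

37.9 hours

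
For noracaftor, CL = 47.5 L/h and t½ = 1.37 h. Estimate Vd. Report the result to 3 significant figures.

93.9 L

k = ln 2 / t½ = ln 2 / 1.37 = 0.5059 h⁻¹
V = CL / k = 47.5 / 0.5059 ≈ 93.9 L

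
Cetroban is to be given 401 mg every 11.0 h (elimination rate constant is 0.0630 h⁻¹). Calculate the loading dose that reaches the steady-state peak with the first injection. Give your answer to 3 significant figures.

802 mg

Accumulation ratio R = 1 / (1 − e^(−kτ)) = 1 / (1 − e^(−0.06300×11.0)) = 1 / (1 − 0.5001) = 2.000
Loading dose = maintenance dose × R = 401 × 2.000 ≈ 802 mg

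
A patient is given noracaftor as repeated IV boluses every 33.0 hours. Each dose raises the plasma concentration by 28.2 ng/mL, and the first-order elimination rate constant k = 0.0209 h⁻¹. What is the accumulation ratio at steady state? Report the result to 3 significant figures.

2.01

Fraction remaining after one interval: e^(−kτ) = e^(−0.02090 × 33.0) = 0.5017
R = 1 / (1 − 0.5017) = 1 / 0.4983 ≈ 2.01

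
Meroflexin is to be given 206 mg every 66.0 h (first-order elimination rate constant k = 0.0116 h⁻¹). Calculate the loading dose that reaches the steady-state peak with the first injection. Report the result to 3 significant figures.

Accumulation ratio R = 1 / (1 − e^(−kτ)) = 1 / (1 − e^(−0.01160×66.0)) = 1 / (1 − 0.4651) = 1.869
Loading dose = maintenance dose × R = 206 × 1.869 ≈ 385 mg

385 mg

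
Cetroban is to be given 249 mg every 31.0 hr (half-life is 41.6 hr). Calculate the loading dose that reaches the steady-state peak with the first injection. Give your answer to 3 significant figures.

617 mg

k = ln 2 / 41.6 = 0.01666 hr⁻¹
Accumulation ratio R = 1 / (1 − e^(−kτ)) = 1 / (1 − e^(−0.01666×31.0)) = 1 / (1 − 0.5966) = 2.479
Loading dose = maintenance dose × R = 249 × 2.479 ≈ 617 mg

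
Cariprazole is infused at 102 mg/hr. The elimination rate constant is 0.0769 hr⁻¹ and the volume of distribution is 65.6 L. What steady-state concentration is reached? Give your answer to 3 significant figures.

CL = k · V = 0.0769 × 65.6 = 5.045 L/hr
Css = rate / CL = 102 / 5.045 ≈ 20.2 mg/L

20.2 mg/L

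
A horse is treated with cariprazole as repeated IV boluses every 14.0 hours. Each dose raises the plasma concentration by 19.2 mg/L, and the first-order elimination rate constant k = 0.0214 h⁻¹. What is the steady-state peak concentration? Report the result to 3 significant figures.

74.2 mg/L

Fraction remaining after one interval: e^(−kτ) = e^(−0.02140 × 14.0) = 0.7411
R = 1 / (1 − 0.7411) = 3.863
Css,max = 19.2 × 3.863 ≈ 74.2 mg/L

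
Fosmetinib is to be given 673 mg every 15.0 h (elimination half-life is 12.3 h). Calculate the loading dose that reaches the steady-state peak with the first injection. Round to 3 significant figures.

1180 mg

k = ln 2 / 12.3 = 0.05635 h⁻¹
Accumulation ratio R = 1 / (1 − e^(−kτ)) = 1 / (1 − e^(−0.05635×15.0)) = 1 / (1 − 0.4294) = 1.753
Loading dose = maintenance dose × R = 673 × 1.753 ≈ 1180 mg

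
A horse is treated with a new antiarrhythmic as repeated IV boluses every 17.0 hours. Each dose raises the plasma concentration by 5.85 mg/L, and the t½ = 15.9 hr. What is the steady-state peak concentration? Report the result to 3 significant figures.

11.2 mg/L

k = ln 2 / 15.9 = 0.04359 hr⁻¹
Fraction remaining after one interval: e^(−kτ) = e^(−0.04359 × 17.0) = 0.4766
R = 1 / (1 − 0.4766) = 1.911
Css,max = 5.85 × 1.911 ≈ 11.2 mg/L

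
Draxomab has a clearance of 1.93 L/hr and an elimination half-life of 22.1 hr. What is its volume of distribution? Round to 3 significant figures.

k = ln 2 / t½ = ln 2 / 22.1 = 0.03136 hr⁻¹
V = CL / k = 1.93 / 0.03136 ≈ 61.5 L

61.5 L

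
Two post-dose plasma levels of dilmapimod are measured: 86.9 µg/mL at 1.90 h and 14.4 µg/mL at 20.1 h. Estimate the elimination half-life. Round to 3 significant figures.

k = ln(C₁/C₂) / (t₂ − t₁) = ln(86.9/14.4) / (20.1 − 1.90)
  = 1.798 / 18.20 = 0.09877 h⁻¹
t½ = ln 2 / k = ln 2 / 0.09877 ≈ 7.02 hours

7.02 hours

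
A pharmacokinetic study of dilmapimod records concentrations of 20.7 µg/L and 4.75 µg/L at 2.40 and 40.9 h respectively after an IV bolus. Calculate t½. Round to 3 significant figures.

18.1 hours

k = ln(C₁/C₂) / (t₂ − t₁) = ln(20.7/4.75) / (40.9 − 2.40)
  = 1.472 / 38.50 = 0.03823 h⁻¹
t½ = ln 2 / k = ln 2 / 0.03823 ≈ 18.1 hours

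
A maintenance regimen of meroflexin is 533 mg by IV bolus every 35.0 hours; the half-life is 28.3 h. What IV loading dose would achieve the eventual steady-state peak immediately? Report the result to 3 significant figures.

926 mg

k = ln 2 / 28.3 = 0.02449 h⁻¹
Accumulation ratio R = 1 / (1 − e^(−kτ)) = 1 / (1 − e^(−0.02449×35.0)) = 1 / (1 − 0.4243) = 1.737
Loading dose = maintenance dose × R = 533 × 1.737 ≈ 926 mg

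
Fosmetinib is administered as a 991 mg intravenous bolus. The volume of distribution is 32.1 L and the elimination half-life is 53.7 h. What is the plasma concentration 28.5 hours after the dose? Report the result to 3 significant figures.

21.4 mg/L

C₀ = dose / V = 991 / 32.1 = 30.87 mg/L
k = ln 2 / 53.7 = 0.01291 h⁻¹
C(t) = C₀ e^(−kt) = 30.87 × e^(−0.01291 × 28.5) = 30.87 × e^(−0.3679) = 30.87 × 0.6922 ≈ 21.4 mg/L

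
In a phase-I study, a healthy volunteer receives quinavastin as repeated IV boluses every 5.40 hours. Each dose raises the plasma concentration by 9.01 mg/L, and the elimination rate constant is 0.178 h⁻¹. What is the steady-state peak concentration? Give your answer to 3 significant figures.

14.6 mg/L

Fraction remaining after one interval: e^(−kτ) = e^(−0.1780 × 5.40) = 0.3824
R = 1 / (1 − 0.3824) = 1.619
Css,max = 9.01 × 1.619 ≈ 14.6 mg/L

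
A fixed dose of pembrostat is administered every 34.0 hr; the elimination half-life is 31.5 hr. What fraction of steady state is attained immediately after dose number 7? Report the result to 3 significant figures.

k = ln 2 / 31.5 = 0.02200 hr⁻¹
f_n = 1 − e^(−nkτ) = 1 − e^(−7 × 0.02200 × 34.0) = 1 − e^(−5.237) = 1 − 0.005316 ≈ 0.995

0.995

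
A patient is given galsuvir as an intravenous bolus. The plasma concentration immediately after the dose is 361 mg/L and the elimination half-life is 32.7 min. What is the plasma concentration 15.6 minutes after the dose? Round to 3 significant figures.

259 mg/L

k = ln 2 / 32.7 = 0.02120 min⁻¹
C(t) = C₀ e^(−kt) = 361 × e^(−0.02120 × 15.6) = 361 × e^(−0.3307) = 361 × 0.7184 ≈ 259 mg/L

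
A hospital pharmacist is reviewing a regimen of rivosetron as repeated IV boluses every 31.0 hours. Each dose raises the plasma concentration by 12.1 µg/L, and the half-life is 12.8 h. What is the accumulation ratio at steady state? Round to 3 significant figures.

k = ln 2 / 12.8 = 0.05415 h⁻¹
Fraction remaining after one interval: e^(−kτ) = e^(−0.05415 × 31.0) = 0.1866
R = 1 / (1 − 0.1866) = 1 / 0.8134 ≈ 1.23

1.23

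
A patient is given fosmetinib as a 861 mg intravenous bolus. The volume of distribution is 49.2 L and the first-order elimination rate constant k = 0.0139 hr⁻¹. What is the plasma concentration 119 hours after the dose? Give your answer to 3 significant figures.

C₀ = dose / V = 861 / 49.2 = 17.50 mg/L
C(t) = C₀ e^(−kt) = 17.50 × e^(−0.01390 × 119) = 17.50 × e^(−1.654) = 17.50 × 0.1913 ≈ 3.35 mg/L

3.35 mg/L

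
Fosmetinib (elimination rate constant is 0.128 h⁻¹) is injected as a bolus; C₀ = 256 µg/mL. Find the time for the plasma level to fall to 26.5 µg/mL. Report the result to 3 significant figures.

C(t) = C₀ e^(−kt)  ⇒  t = ln(C₀/C) / k
t = ln(256/26.5) / 0.1280 = 2.268 / 0.1280 ≈ 17.7 hours

17.7 hours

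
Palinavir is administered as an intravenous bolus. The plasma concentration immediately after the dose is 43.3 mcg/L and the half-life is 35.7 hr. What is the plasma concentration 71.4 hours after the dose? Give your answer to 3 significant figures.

k = ln 2 / 35.7 = 0.01942 hr⁻¹
71.4 hr is 2.000 half-lives, so C = 43.3 × (1/2)^2.000 = 43.3 × 0.2500 ≈ 10.8 mcg/L

10.8 mcg/L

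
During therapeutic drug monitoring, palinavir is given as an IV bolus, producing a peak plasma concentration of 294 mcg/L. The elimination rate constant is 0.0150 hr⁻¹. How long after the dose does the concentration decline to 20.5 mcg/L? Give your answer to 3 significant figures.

178 hours

C(t) = C₀ e^(−kt)  ⇒  t = ln(C₀/C) / k
t = ln(294/20.5) / 0.01500 = 2.663 / 0.01500 ≈ 178 hours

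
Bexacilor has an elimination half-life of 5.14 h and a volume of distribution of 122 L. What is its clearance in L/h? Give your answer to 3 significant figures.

16.5 L/h

k = ln 2 / t½ = ln 2 / 5.14 = 0.1349 h⁻¹
CL = k · V = 0.1349 × 122 ≈ 16.5 L/h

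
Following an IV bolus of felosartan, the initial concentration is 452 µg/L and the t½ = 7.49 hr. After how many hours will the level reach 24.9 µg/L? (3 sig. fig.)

k = ln 2 / 7.49 = 0.09254 hr⁻¹
C(t) = C₀ e^(−kt)  ⇒  t = ln(C₀/C) / k
t = ln(452/24.9) / 0.09254 = 2.899 / 0.09254 ≈ 31.3 hours

31.3 hours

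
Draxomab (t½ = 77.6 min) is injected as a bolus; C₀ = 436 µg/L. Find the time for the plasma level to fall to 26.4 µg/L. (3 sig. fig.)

314 minutes

k = ln 2 / 77.6 = 0.008932 min⁻¹
C(t) = C₀ e^(−kt)  ⇒  t = ln(C₀/C) / k
t = ln(436/26.4) / 0.008932 = 2.804 / 0.008932 ≈ 314 minutes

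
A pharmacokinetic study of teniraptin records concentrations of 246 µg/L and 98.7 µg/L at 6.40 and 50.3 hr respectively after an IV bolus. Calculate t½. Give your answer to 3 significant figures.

33.3 hours

k = ln(C₁/C₂) / (t₂ − t₁) = ln(246/98.7) / (50.3 − 6.40)
  = 0.9132 / 43.90 = 0.02080 hr⁻¹
t½ = ln 2 / k = ln 2 / 0.02080 ≈ 33.3 hours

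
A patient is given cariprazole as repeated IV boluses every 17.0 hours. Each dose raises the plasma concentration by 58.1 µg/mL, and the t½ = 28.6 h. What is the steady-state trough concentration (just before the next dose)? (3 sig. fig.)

114 µg/mL

k = ln 2 / 28.6 = 0.02424 h⁻¹
Fraction remaining after one interval: e^(−kτ) = e^(−0.02424 × 17.0) = 0.6623
R = 1 / (1 − 0.6623) = 2.961
Css,max = 58.1 × 2.961 = 172.1 µg/mL
Css,min = Css,max × e^(−kτ) = 172.1 × 0.6623 ≈ 114 µg/mL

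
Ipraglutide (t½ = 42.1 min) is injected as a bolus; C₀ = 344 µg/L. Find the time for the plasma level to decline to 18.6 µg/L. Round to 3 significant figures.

k = ln 2 / 42.1 = 0.01646 min⁻¹
C(t) = C₀ e^(−kt)  ⇒  t = ln(C₀/C) / k
t = ln(344/18.6) / 0.01646 = 2.917 / 0.01646 ≈ 177 minutes

177 minutes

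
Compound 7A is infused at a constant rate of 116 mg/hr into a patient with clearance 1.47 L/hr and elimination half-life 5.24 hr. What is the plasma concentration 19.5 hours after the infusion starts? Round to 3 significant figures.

72.9 µg/mL

Css = rate / CL = 116 / 1.47 = 78.91 µg/mL
k = ln 2 / 5.24 = 0.1323 hr⁻¹
C(t) = Css (1 − e^(−kt)) = 78.91 × (1 − e^(−2.579)) = 78.91 × 0.9242 ≈ 72.9 µg/mL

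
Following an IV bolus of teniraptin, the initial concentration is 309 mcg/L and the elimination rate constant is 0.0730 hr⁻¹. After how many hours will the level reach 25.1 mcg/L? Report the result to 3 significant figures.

C(t) = C₀ e^(−kt)  ⇒  t = ln(C₀/C) / k
t = ln(309/25.1) / 0.07300 = 2.510 / 0.07300 ≈ 34.4 hours

34.4 hours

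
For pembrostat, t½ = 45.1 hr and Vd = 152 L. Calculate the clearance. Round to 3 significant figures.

2.34 L/hr

k = ln 2 / t½ = ln 2 / 45.1 = 0.01537 hr⁻¹
CL = k · V = 0.01537 × 152 ≈ 2.34 L/hr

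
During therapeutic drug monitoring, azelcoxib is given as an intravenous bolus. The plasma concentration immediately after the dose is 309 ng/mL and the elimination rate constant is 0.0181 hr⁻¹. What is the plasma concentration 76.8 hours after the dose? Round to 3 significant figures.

77.0 ng/mL

C(t) = C₀ e^(−kt) = 309 × e^(−0.01810 × 76.8) = 309 × e^(−1.390) = 309 × 0.2491 ≈ 77.0 ng/mL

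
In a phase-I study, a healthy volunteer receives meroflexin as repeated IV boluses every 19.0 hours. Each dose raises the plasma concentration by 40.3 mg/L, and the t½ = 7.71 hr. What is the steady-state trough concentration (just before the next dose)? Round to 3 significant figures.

k = ln 2 / 7.71 = 0.08990 hr⁻¹
Fraction remaining after one interval: e^(−kτ) = e^(−0.08990 × 19.0) = 0.1812
R = 1 / (1 − 0.1812) = 1.221
Css,max = 40.3 × 1.221 = 49.22 mg/L
Css,min = Css,max × e^(−kτ) = 49.22 × 0.1812 ≈ 8.92 mg/L

8.92 mg/L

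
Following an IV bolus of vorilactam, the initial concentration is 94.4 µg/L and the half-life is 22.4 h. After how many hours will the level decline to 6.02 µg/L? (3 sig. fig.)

88.9 hours

k = ln 2 / 22.4 = 0.03094 h⁻¹
C(t) = C₀ e^(−kt)  ⇒  t = ln(C₀/C) / k
t = ln(94.4/6.02) / 0.03094 = 2.752 / 0.03094 ≈ 88.9 hours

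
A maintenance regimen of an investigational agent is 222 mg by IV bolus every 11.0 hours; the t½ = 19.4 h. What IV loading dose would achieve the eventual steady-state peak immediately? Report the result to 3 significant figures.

k = ln 2 / 19.4 = 0.03573 h⁻¹
Accumulation ratio R = 1 / (1 − e^(−kτ)) = 1 / (1 − e^(−0.03573×11.0)) = 1 / (1 − 0.6750) = 3.077
Loading dose = maintenance dose × R = 222 × 3.077 ≈ 683 mg

683 mg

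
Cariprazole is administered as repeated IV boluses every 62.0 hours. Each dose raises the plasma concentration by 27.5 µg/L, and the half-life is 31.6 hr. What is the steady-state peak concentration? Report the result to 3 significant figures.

37.0 µg/L

k = ln 2 / 31.6 = 0.02194 hr⁻¹
Fraction remaining after one interval: e^(−kτ) = e^(−0.02194 × 62.0) = 0.2567
R = 1 / (1 − 0.2567) = 1.345
Css,max = 27.5 × 1.345 ≈ 37.0 µg/L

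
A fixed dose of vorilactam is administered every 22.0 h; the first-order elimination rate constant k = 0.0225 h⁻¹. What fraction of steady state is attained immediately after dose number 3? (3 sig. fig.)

f_n = 1 − e^(−nkτ) = 1 − e^(−3 × 0.02250 × 22.0) = 1 − e^(−1.485) = 1 − 0.2265 ≈ 0.773

0.773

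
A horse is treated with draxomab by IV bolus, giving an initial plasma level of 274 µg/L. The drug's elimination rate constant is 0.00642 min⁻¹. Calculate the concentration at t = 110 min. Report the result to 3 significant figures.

C(t) = C₀ e^(−kt) = 274 × e^(−0.006420 × 110) = 274 × e^(−0.7062) = 274 × 0.4935 ≈ 135 µg/L

135 µg/L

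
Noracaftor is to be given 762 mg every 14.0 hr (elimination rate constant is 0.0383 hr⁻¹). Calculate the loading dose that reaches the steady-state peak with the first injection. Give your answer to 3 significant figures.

1840 mg

Accumulation ratio R = 1 / (1 − e^(−kτ)) = 1 / (1 − e^(−0.03830×14.0)) = 1 / (1 − 0.5850) = 2.409
Loading dose = maintenance dose × R = 762 × 2.409 ≈ 1840 mg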